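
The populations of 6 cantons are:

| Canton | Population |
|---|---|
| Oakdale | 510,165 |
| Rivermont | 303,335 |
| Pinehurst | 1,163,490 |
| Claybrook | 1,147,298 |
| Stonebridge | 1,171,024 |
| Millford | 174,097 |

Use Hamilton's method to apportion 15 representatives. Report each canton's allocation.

Total 4469409; standard divisor 4469409/15 ≈ 297960.6.
Standard quotas: Oakdale 1.7122, Rivermont 1.0180, Pinehurst 3.9048, Claybrook 3.8505, Stonebridge 3.9301, Millford 0.5843.
Lower quotas: Oakdale 1, Rivermont 1, Pinehurst 3, Claybrook 3, Stonebridge 3, Millford 0 (sum 11, leaving 4 seats).
Remainders in descending order: Stonebridge 0.9301, Pinehurst 0.9048, Claybrook 0.8505, Oakdale 0.7122, Millford 0.5843, Rivermont 0.0180.
Largest remainders: Stonebridge, Pinehurst, Claybrook, Oakdale receive the extra seats.

Oakdale 2, Rivermont 1, Pinehurst 4, Claybrook 4, Stonebridge 4, Millford 0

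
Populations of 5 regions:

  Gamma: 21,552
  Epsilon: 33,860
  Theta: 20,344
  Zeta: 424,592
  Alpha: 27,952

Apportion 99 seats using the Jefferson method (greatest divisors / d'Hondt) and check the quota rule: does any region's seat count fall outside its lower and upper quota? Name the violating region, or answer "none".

Standard quotas: Gamma 4.039, Epsilon 6.345, Theta 3.812, Zeta 79.566, Alpha 5.238.
Jefferson allocation: Gamma 4, Epsilon 6, Theta 3, Zeta 81, Alpha 5.
Zeta has quota 79.566 (lower 79, upper 80) but receives 81 — outside the quota interval.

Zeta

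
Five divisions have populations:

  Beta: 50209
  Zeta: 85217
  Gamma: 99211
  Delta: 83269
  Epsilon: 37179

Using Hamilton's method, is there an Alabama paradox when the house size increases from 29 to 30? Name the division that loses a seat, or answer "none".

At 29 seats: Beta 4, Zeta 7, Gamma 8, Delta 7, Epsilon 3.
At 30 seats: Beta 4, Zeta 7, Gamma 9, Delta 7, Epsilon 3.
No division's allocation decreased.

none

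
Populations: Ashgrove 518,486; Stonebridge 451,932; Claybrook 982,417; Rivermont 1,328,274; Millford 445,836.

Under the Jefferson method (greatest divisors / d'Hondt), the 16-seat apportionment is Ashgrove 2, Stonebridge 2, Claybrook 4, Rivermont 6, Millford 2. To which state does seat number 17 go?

Priority for the next seat is population ÷ (current seats + 1).
Priorities: Ashgrove 172828.667, Stonebridge 150644.000, Claybrook 196483.400, Rivermont 189753.429, Millford 148612.000.
Highest priority: Claybrook.

Claybrook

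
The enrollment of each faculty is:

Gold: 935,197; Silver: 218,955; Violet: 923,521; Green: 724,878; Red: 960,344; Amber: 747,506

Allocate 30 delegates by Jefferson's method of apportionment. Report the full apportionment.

Standard divisor 4510401/30 ≈ 150346.7; standard quotas: Gold 6.220, Silver 1.456, Violet 6.143, Green 4.821, Red 6.388, Amber 4.972.
Rounding down gives 6, 1, 6, 4, 6, 4 = 27 seats, so the divisor must be adjusted.
With modified divisor 135400: modified quotas Gold 6.907, Silver 1.617, Violet 6.821, Green 5.354, Red 7.093, Amber 5.521.
Rounding down: Gold 6, Silver 1, Violet 6, Green 5, Red 7, Amber 5 (total 30).

Gold=6, Silver=1, Violet=6, Green=5, Red=7, Amber=5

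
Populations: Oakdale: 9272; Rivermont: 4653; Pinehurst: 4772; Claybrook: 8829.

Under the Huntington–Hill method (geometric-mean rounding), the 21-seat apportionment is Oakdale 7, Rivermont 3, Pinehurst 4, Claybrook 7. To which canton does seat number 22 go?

Rivermont

Priority for the next seat is population ÷ (√(s·(s+1))).
Priorities: Oakdale 1239.023, Rivermont 1343.205, Pinehurst 1067.052, Claybrook 1179.825.
Highest priority: Rivermont.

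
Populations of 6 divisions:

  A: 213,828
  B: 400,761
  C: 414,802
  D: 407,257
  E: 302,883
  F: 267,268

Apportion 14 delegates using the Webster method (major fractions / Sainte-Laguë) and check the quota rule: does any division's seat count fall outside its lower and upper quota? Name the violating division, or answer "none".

none

Standard quotas: A 1.492, B 2.796, C 2.894, D 2.841, E 2.113, F 1.865.
Webster allocation: A 1, B 3, C 3, D 3, E 2, F 2.
Every allocation lies between the lower and upper quota.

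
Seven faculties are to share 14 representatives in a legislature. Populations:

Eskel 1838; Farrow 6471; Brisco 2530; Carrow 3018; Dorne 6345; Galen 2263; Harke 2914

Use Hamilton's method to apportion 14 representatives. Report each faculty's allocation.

Standard divisor: 25379 ÷ 14 ≈ 1812.786.
Standard quotas: Eskel 1.0139, Farrow 3.5696, Brisco 1.3956, Carrow 1.6648, Dorne 3.5001, Galen 1.2484, Harke 1.6075.
Lower quotas: Eskel 1, Farrow 3, Brisco 1, Carrow 1, Dorne 3, Galen 1, Harke 1 (sum 11, leaving 3 seats).
Remainders in descending order: Carrow 0.6648, Harke 0.6075, Farrow 0.5696, Dorne 0.5001, Brisco 0.3956, Galen 0.2484, Eskel 0.0139.
Largest remainders: Carrow, Harke, Farrow receive the extra seats.

Eskel: 1, Farrow: 4, Brisco: 1, Carrow: 2, Dorne: 3, Galen: 1, Harke: 2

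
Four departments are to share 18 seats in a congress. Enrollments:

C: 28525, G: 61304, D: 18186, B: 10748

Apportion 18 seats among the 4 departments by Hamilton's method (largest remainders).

C 4, G 9, D 3, B 2

Standard divisor: 118763 ÷ 18 ≈ 6597.944.
Standard quotas: C 4.3233, G 9.2914, D 2.7563, B 1.6290.
Lower quotas: C 4, G 9, D 2, B 1 (sum 16, leaving 2 seats).
Remainders in descending order: D 0.7563, B 0.6290, C 0.3233, G 0.2914.
Largest remainders: D, B receive the extra seats.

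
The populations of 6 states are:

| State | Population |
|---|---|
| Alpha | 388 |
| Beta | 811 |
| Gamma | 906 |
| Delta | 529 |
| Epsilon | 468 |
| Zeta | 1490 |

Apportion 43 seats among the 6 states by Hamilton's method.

Standard divisor: 4592 ÷ 43 ≈ 106.791.
Standard quotas: Alpha 3.633, Beta 7.594, Gamma 8.484, Delta 4.954, Epsilon 4.382, Zeta 13.953.
Lower quotas: Alpha 3, Beta 7, Gamma 8, Delta 4, Epsilon 4, Zeta 13 (sum 39, leaving 4 seats).
Remainders in descending order: Delta 0.954, Zeta 0.953, Alpha 0.633, Beta 0.594, Gamma 0.484, Epsilon 0.382.
Largest remainders: Delta, Zeta, Alpha, Beta receive the extra seats.

Alpha 4; Beta 8; Gamma 8; Delta 5; Epsilon 4; Zeta 14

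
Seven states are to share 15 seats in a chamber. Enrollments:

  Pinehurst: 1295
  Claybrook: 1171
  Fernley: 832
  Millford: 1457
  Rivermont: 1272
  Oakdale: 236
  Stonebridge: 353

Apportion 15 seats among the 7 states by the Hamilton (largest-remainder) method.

Standard divisor: 6616 ÷ 15 ≈ 441.067.
Standard quotas: Pinehurst 2.936, Claybrook 2.655, Fernley 1.886, Millford 3.303, Rivermont 2.884, Oakdale 0.535, Stonebridge 0.800.
Lower quotas: Pinehurst 2, Claybrook 2, Fernley 1, Millford 3, Rivermont 2, Oakdale 0, Stonebridge 0 (sum 10, leaving 5 seats).
Remainders in descending order: Pinehurst 0.936, Fernley 0.886, Rivermont 0.884, Stonebridge 0.800, Claybrook 0.655, Oakdale 0.535, Millford 0.303.
The surplus seats go to Pinehurst, Fernley, Rivermont, Stonebridge, Claybrook.

Pinehurst=3, Claybrook=3, Fernley=2, Millford=3, Rivermont=3, Oakdale=0, Stonebridge=1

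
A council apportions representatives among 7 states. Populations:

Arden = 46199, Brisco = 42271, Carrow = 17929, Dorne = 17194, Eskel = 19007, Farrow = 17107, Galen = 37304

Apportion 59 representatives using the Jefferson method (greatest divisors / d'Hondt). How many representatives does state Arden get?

Standard divisor 197011/59 ≈ 3339.169; standard quotas: Arden 13.835, Brisco 12.659, Carrow 5.369, Dorne 5.149, Eskel 5.692, Farrow 5.123, Galen 11.172.
Rounding down gives 13, 12, 5, 5, 5, 5, 11 = 56 seats, so the divisor must be adjusted.
With modified divisor 3140: modified quotas Arden 14.713, Brisco 13.462, Carrow 5.710, Dorne 5.476, Eskel 6.053, Farrow 5.448, Galen 11.880.
Rounding down: Arden 14, Brisco 13, Carrow 5, Dorne 5, Eskel 6, Farrow 5, Galen 11 (total 59).
Arden receives 14.

14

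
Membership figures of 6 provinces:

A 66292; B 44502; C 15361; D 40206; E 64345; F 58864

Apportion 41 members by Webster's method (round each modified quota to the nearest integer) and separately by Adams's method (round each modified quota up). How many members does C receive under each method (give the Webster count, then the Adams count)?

Webster: A 10, B 6, C 2, D 6, E 9, F 8.
Adams: A 9, B 6, C 3, D 6, E 9, F 8.
C gets 2 under Webster and 3 under Adams.

2 and 3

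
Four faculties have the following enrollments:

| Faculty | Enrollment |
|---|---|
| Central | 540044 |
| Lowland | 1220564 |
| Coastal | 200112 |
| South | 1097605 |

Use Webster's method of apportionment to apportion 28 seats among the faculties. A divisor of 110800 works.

With modified divisor 110800: modified quotas Central 4.874, Lowland 11.016, Coastal 1.806, South 9.906.
Rounding to the nearest integer: Central 5, Lowland 11, Coastal 2, South 10 (total 28).

Central=5, Lowland=11, Coastal=2, South=10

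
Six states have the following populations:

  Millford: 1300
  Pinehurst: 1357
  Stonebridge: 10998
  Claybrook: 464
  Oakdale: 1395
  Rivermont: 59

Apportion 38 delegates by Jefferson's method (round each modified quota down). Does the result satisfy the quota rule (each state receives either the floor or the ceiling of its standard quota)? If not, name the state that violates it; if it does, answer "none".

Standard quotas: Millford 3.172, Pinehurst 3.311, Stonebridge 26.836, Claybrook 1.132, Oakdale 3.404, Rivermont 0.144.
Jefferson allocation: Millford 3, Pinehurst 3, Stonebridge 28, Claybrook 1, Oakdale 3, Rivermont 0.
Stonebridge has quota 26.836 (lower 26, upper 27) but receives 28 — outside the quota interval.

Stonebridge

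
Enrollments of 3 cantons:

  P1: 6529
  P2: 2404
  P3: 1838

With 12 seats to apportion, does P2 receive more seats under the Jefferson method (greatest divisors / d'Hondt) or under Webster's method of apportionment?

Webster

Jefferson: P1 8, P2 2, P3 2.
Webster: P1 7, P2 3, P3 2.
P2 gets 2 under Jefferson and 3 under Webster.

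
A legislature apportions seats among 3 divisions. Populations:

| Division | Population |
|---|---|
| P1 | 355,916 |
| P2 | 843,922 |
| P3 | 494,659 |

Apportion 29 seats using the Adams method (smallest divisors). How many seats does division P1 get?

Standard divisor 1694497/29 ≈ 58430.931; standard quotas: P1 6.091, P2 14.443, P3 8.466.
Rounding up gives 7, 15, 9 = 31 seats, so the divisor must be adjusted.
With modified divisor 61100: modified quotas P1 5.825, P2 13.812, P3 8.096.
Rounding up: P1 6, P2 14, P3 9 (total 29).
P1 receives 6.

6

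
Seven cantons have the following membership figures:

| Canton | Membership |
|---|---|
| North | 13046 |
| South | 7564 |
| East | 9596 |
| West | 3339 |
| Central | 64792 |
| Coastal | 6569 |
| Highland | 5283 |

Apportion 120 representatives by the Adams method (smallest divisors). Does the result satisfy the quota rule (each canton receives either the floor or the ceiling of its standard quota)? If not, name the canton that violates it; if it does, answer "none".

Standard quotas: North 14.208, South 8.237, East 10.450, West 3.636, Central 70.561, Coastal 7.154, Highland 5.753.
Adams allocation: North 14, South 9, East 11, West 4, Central 69, Coastal 7, Highland 6.
Central has quota 70.561 (lower 70, upper 71) but receives 69 — outside the quota interval.

Central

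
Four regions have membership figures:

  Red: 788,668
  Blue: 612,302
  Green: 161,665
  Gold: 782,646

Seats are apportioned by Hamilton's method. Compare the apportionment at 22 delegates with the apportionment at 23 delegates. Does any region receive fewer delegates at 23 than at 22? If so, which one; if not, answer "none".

Green

At 22 seats: Red 7, Blue 6, Green 2, Gold 7.
At 23 seats: Red 8, Blue 6, Green 1, Gold 8.
Green drops from 2 to 1.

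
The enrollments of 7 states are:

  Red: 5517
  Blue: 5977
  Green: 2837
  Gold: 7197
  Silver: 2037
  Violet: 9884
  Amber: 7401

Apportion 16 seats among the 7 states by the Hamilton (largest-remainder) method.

Red: 2, Blue: 2, Green: 1, Gold: 3, Silver: 1, Violet: 4, Amber: 3

Standard divisor: 40850 ÷ 16 ≈ 2553.125.
Standard quotas: Red 2.1609, Blue 2.3411, Green 1.1112, Gold 2.8189, Silver 0.7978, Violet 3.8713, Amber 2.8988.
Lower quotas: Red 2, Blue 2, Green 1, Gold 2, Silver 0, Violet 3, Amber 2 (sum 12, leaving 4 seats).
Remainders in descending order: Amber 0.8988, Violet 0.8713, Gold 0.8189, Silver 0.7978, Blue 0.3411, Red 0.1609, Green 0.1112.
Largest remainders: Amber, Violet, Gold, Silver receive the extra seats.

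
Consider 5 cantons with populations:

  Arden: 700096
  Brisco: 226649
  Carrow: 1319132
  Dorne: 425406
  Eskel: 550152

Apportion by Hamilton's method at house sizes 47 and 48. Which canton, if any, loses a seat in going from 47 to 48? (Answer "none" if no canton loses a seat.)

Brisco

At 47 seats: Arden 10, Brisco 4, Carrow 19, Dorne 6, Eskel 8.
At 48 seats: Arden 11, Brisco 3, Carrow 20, Dorne 6, Eskel 8.
Brisco drops from 4 to 3.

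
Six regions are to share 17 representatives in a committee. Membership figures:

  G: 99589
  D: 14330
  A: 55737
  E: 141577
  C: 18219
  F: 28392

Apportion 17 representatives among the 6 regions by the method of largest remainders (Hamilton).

Total 357844; standard divisor 357844/17 ≈ 21049.647.
Standard quotas: G 4.7311, D 0.6808, A 2.6479, E 6.7259, C 0.8655, F 1.3488.
Lower quotas: G 4, D 0, A 2, E 6, C 0, F 1 (sum 13, leaving 4 seats).
Remainders in descending order: C 0.8655, G 0.7311, E 0.7259, D 0.6808, A 0.6479, F 0.3488.
Largest remainders: C, G, E, D receive the extra seats.

G=5; D=1; A=2; E=7; C=1; F=1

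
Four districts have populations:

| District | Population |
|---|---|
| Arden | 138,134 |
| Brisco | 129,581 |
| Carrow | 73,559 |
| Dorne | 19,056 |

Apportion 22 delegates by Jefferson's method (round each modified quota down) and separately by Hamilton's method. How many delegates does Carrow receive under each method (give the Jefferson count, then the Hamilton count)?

Jefferson: Arden 9, Brisco 8, Carrow 4, Dorne 1.
Hamilton: Arden 8, Brisco 8, Carrow 5, Dorne 1.
Carrow gets 4 under Jefferson and 5 under Hamilton.

4 and 5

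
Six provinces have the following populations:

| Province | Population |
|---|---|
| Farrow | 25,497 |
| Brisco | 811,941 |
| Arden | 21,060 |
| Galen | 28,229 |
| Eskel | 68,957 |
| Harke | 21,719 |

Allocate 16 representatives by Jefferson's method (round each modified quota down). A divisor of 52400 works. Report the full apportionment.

Farrow: 0, Brisco: 15, Arden: 0, Galen: 0, Eskel: 1, Harke: 0

With modified divisor 52400: modified quotas Farrow 0.487, Brisco 15.495, Arden 0.402, Galen 0.539, Eskel 1.316, Harke 0.414.
Rounding down: Farrow 0, Brisco 15, Arden 0, Galen 0, Eskel 1, Harke 0 (total 16).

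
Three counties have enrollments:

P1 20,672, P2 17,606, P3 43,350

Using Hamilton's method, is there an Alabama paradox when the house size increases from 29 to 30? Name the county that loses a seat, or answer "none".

At 29 seats: P1 7, P2 6, P3 16.
At 30 seats: P1 8, P2 6, P3 16.
No county's allocation decreased.

none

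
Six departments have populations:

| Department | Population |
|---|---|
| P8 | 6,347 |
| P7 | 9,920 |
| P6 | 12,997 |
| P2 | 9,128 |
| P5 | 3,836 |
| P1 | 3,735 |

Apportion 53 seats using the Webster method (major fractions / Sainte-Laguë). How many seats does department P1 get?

4

Standard divisor 45963/53 ≈ 867.226; standard quotas: P8 7.319, P7 11.439, P6 14.987, P2 10.526, P5 4.423, P1 4.307.
Rounding to the nearest integer gives 7, 11, 15, 11, 4, 4 = 52 seats, so the divisor must be adjusted.
With modified divisor 860: modified quotas P8 7.380, P7 11.535, P6 15.113, P2 10.614, P5 4.460, P1 4.343.
Rounding to the nearest integer: P8 7, P7 12, P6 15, P2 11, P5 4, P1 4 (total 53).
P1 receives 4.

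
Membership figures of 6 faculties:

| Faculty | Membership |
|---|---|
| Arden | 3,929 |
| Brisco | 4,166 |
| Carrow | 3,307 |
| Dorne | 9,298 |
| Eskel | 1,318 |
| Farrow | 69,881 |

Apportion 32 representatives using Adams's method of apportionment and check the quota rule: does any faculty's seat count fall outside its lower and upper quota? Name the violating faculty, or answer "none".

Standard quotas: Arden 1.368, Brisco 1.451, Carrow 1.152, Dorne 3.238, Eskel 0.459, Farrow 24.333.
Adams allocation: Arden 2, Brisco 2, Carrow 2, Dorne 3, Eskel 1, Farrow 22.
Farrow has quota 24.333 (lower 24, upper 25) but receives 22 — outside the quota interval.

Farrow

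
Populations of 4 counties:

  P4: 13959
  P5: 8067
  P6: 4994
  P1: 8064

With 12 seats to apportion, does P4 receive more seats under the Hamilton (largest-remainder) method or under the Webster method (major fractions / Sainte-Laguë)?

Hamilton

Hamilton: P4 5, P5 3, P6 1, P1 3.
Webster: P4 4, P5 3, P6 2, P1 3.
P4 gets 5 under Hamilton and 4 under Webster.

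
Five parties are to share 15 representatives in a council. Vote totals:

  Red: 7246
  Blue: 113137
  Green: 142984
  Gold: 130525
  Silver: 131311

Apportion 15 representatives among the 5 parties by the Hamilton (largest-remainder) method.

Red=0; Blue=3; Green=4; Gold=4; Silver=4

The standard divisor is 525203/15 ≈ 35013.533.
Standard quotas: Red 0.2069, Blue 3.2312, Green 4.0837, Gold 3.7278, Silver 3.7503.
Lower quotas: Red 0, Blue 3, Green 4, Gold 3, Silver 3 (sum 13, leaving 2 seats).
Remainders in descending order: Silver 0.7503, Gold 0.7278, Blue 0.2312, Red 0.2069, Green 0.0837.
Largest remainders: Silver, Gold receive the extra seats.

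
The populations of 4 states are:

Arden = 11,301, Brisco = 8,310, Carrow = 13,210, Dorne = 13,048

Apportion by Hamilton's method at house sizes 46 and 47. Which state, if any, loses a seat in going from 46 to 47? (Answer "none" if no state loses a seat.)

At 46 seats: Arden 11, Brisco 9, Carrow 13, Dorne 13.
At 47 seats: Arden 12, Brisco 8, Carrow 14, Dorne 13.
Brisco drops from 9 to 8.

Brisco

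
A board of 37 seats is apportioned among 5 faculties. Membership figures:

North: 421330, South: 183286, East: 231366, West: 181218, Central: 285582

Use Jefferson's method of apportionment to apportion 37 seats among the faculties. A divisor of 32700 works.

North 12, South 5, East 7, West 5, Central 8

With modified divisor 32700: modified quotas North 12.885, South 5.605, East 7.075, West 5.542, Central 8.733.
Rounding down: North 12, South 5, East 7, West 5, Central 8 (total 37).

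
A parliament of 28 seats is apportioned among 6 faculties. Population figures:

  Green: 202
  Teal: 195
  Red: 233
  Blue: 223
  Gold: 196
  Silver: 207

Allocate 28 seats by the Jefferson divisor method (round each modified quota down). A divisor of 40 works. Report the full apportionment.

Green: 5, Teal: 4, Red: 5, Blue: 5, Gold: 4, Silver: 5

With modified divisor 40: modified quotas Green 5.050, Teal 4.875, Red 5.825, Blue 5.575, Gold 4.900, Silver 5.175.
Rounding down: Green 5, Teal 4, Red 5, Blue 5, Gold 4, Silver 5 (total 28).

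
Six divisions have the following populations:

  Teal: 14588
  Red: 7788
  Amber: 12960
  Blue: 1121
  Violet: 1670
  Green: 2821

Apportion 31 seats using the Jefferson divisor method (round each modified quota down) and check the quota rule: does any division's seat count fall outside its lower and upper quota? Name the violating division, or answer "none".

none

Standard quotas: Teal 11.044, Red 5.896, Amber 9.811, Blue 0.849, Violet 1.264, Green 2.136.
Jefferson allocation: Teal 12, Red 6, Amber 10, Blue 0, Violet 1, Green 2.
Every allocation lies between the lower and upper quota.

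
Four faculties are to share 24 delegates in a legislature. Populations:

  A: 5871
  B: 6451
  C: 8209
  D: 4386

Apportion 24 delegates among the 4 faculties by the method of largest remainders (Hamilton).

Standard divisor: 24917 ÷ 24 ≈ 1038.208.
Standard quotas: A 5.6549, B 6.2136, C 7.9069, D 4.2246.
Lower quotas: A 5, B 6, C 7, D 4 (sum 22, leaving 2 seats).
Remainders in descending order: C 0.9069, A 0.6549, D 0.2246, B 0.2136.
Largest remainders: C, A receive the extra seats.

A 6; B 6; C 8; D 4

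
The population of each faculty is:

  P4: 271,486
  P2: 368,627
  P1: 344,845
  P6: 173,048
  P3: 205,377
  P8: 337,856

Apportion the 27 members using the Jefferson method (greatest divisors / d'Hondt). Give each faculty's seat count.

Standard divisor 1701239/27 ≈ 63008.852; standard quotas: P4 4.309, P2 5.850, P1 5.473, P6 2.746, P3 3.259, P8 5.362.
Rounding down gives 4, 5, 5, 2, 3, 5 = 24 seats, so the divisor must be adjusted.
With modified divisor 56900: modified quotas P4 4.771, P2 6.479, P1 6.061, P6 3.041, P3 3.609, P8 5.938.
Rounding down: P4 4, P2 6, P1 6, P6 3, P3 3, P8 5 (total 27).

P4=4, P2=6, P1=6, P6=3, P3=3, P8=5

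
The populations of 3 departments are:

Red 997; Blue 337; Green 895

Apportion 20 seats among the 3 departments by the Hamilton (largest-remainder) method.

The standard divisor is 2229/20 ≈ 111.45.
Standard quotas: Red 8.946, Blue 3.024, Green 8.031.
Lower quotas: Red 8, Blue 3, Green 8 (sum 19, leaving 1 seat).
Remainders in descending order: Red 0.946, Green 0.031, Blue 0.024.
The surplus seat goes to Red.

Red 9; Blue 3; Green 8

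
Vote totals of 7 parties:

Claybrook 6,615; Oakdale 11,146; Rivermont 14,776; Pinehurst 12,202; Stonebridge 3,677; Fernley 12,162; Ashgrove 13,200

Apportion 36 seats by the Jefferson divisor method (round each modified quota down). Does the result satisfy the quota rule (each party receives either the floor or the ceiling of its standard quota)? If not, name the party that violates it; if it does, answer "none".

none

Standard quotas: Claybrook 3.228, Oakdale 5.439, Rivermont 7.210, Pinehurst 5.954, Stonebridge 1.794, Fernley 5.934, Ashgrove 6.441.
Jefferson allocation: Claybrook 3, Oakdale 6, Rivermont 7, Pinehurst 6, Stonebridge 1, Fernley 6, Ashgrove 7.
Every allocation lies between the lower and upper quota.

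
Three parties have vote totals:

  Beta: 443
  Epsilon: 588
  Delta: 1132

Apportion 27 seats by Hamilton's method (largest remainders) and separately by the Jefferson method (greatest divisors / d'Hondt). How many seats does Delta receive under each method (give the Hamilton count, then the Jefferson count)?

Hamilton: Beta 6, Epsilon 7, Delta 14.
Jefferson: Beta 5, Epsilon 7, Delta 15.
Delta gets 14 under Hamilton and 15 under Jefferson.

14 and 15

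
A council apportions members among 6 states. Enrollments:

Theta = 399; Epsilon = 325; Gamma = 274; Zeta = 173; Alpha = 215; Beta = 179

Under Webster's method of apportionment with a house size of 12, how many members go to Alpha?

Standard divisor 1565/12 ≈ 130.417; standard quotas: Theta 3.059, Epsilon 2.492, Gamma 2.101, Zeta 1.327, Alpha 1.649, Beta 1.373.
Rounding to the nearest integer gives 3, 2, 2, 1, 2, 1 = 11 seats, so the divisor must be adjusted.
With modified divisor 125: modified quotas Theta 3.192, Epsilon 2.600, Gamma 2.192, Zeta 1.384, Alpha 1.720, Beta 1.432.
Rounding to the nearest integer: Theta 3, Epsilon 3, Gamma 2, Zeta 1, Alpha 2, Beta 1 (total 12).
Alpha receives 2.

2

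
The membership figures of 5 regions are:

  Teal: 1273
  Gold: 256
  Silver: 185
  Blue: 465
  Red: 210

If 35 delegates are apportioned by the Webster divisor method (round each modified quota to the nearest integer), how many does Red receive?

3

Standard divisor 2389/35 ≈ 68.257; standard quotas: Teal 18.650, Gold 3.751, Silver 2.710, Blue 6.812, Red 3.077.
Rounding to the nearest integer gives 19, 4, 3, 7, 3 = 36 seats, so the divisor must be adjusted.
With modified divisor 70: modified quotas Teal 18.186, Gold 3.657, Silver 2.643, Blue 6.643, Red 3.000.
Rounding to the nearest integer: Teal 18, Gold 4, Silver 3, Blue 7, Red 3 (total 35).
Red receives 3.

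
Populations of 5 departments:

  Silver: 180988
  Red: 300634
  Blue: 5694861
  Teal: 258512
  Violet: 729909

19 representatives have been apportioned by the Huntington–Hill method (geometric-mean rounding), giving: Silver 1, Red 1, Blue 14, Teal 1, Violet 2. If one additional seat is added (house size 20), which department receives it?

Priority for the next seat is population ÷ (√(s·(s+1))).
Priorities: Silver 127977.842, Red 212580.340, Blue 392982.744, Teal 182795.588, Violet 297984.101.
Highest priority: Blue.

Blue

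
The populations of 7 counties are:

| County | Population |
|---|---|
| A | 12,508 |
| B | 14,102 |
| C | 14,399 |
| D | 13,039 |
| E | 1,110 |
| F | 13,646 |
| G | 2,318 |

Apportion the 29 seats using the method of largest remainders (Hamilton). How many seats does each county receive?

Standard divisor: 71122 ÷ 29 ≈ 2452.483.
Standard quotas: A 5.1001, B 5.7501, C 5.8712, D 5.3167, E 0.4526, F 5.5642, G 0.9452.
Lower quotas: A 5, B 5, C 5, D 5, E 0, F 5, G 0 (sum 25, leaving 4 seats).
Remainders in descending order: G 0.9452, C 0.8712, B 0.7501, F 0.5642, E 0.4526, D 0.3167, A 0.1001.
Largest remainders: G, C, B, F receive the extra seats.

A 5, B 6, C 6, D 5, E 0, F 6, G 1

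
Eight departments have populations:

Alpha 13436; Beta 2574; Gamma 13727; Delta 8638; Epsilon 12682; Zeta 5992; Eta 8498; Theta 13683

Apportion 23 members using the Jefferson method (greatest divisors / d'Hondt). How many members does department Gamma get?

4

Standard divisor 79230/23 ≈ 3444.783; standard quotas: Alpha 3.900, Beta 0.747, Gamma 3.985, Delta 2.508, Epsilon 3.682, Zeta 1.739, Eta 2.467, Theta 3.972.
Rounding down gives 3, 0, 3, 2, 3, 1, 2, 3 = 17 seats, so the divisor must be adjusted.
With modified divisor 2860: modified quotas Alpha 4.698, Beta 0.900, Gamma 4.800, Delta 3.020, Epsilon 4.434, Zeta 2.095, Eta 2.971, Theta 4.784.
Rounding down: Alpha 4, Beta 0, Gamma 4, Delta 3, Epsilon 4, Zeta 2, Eta 2, Theta 4 (total 23).
Gamma receives 4.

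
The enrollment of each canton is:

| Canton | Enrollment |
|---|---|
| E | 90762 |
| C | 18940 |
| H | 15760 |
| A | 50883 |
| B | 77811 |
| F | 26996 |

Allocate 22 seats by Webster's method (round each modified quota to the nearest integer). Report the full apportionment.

Standard divisor 281152/22 ≈ 12779.636; standard quotas: E 7.102, C 1.482, H 1.233, A 3.982, B 6.089, F 2.112.
Rounding to the nearest integer gives 7, 1, 1, 4, 6, 2 = 21 seats, so the divisor must be adjusted.
With modified divisor 12400: modified quotas E 7.320, C 1.527, H 1.271, A 4.103, B 6.275, F 2.177.
Rounding to the nearest integer: E 7, C 2, H 1, A 4, B 6, F 2 (total 22).

E 7, C 2, H 1, A 4, B 6, F 2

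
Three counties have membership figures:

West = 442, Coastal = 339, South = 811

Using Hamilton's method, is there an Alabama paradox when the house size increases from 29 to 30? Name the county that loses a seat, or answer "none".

none

At 29 seats: West 8, Coastal 6, South 15.
At 30 seats: West 8, Coastal 7, South 15.
No county's allocation decreased.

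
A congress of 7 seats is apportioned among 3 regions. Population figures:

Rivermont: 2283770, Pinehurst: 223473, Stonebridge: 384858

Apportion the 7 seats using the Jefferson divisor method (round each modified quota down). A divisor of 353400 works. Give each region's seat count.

With modified divisor 353400: modified quotas Rivermont 6.462, Pinehurst 0.632, Stonebridge 1.089.
Rounding down: Rivermont 6, Pinehurst 0, Stonebridge 1 (total 7).

Rivermont 6; Pinehurst 0; Stonebridge 1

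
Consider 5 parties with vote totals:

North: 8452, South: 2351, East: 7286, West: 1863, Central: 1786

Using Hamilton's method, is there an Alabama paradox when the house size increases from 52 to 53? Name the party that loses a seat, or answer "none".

West

At 52 seats: North 20, South 6, East 17, West 5, Central 4.
At 53 seats: North 21, South 6, East 18, West 4, Central 4.
West drops from 5 to 4.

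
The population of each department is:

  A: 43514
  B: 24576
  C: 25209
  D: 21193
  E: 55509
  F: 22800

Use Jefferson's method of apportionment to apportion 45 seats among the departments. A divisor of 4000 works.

With modified divisor 4000: modified quotas A 10.879, B 6.144, C 6.302, D 5.298, E 13.877, F 5.700.
Rounding down: A 10, B 6, C 6, D 5, E 13, F 5 (total 45).

A=10, B=6, C=6, D=5, E=13, F=5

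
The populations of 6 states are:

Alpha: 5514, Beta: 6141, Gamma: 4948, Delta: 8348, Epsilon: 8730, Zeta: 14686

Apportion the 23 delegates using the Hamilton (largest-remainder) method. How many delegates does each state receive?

Alpha: 3; Beta: 3; Gamma: 2; Delta: 4; Epsilon: 4; Zeta: 7

The standard divisor is 48367/23 ≈ 2102.913.
Standard quotas: Alpha 2.6221, Beta 2.9202, Gamma 2.3529, Delta 3.9697, Epsilon 4.1514, Zeta 6.9836.
Lower quotas: Alpha 2, Beta 2, Gamma 2, Delta 3, Epsilon 4, Zeta 6 (sum 19, leaving 4 seats).
Remainders in descending order: Zeta 0.9836, Delta 0.9697, Beta 0.9202, Alpha 0.6221, Gamma 0.3529, Epsilon 0.1514.
The surplus seats go to Zeta, Delta, Beta, Alpha.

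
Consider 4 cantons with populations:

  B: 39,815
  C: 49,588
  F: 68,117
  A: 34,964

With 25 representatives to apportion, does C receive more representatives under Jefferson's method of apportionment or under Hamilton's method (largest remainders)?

Jefferson

Jefferson: B 5, C 7, F 9, A 4.
Hamilton: B 5, C 6, F 9, A 5.
C gets 7 under Jefferson and 6 under Hamilton.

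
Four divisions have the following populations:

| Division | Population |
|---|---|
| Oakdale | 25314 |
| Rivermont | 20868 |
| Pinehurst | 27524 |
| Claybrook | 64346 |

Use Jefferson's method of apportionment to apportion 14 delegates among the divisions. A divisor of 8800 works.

Oakdale 2; Rivermont 2; Pinehurst 3; Claybrook 7

With modified divisor 8800: modified quotas Oakdale 2.877, Rivermont 2.371, Pinehurst 3.128, Claybrook 7.312.
Rounding down: Oakdale 2, Rivermont 2, Pinehurst 3, Claybrook 7 (total 14).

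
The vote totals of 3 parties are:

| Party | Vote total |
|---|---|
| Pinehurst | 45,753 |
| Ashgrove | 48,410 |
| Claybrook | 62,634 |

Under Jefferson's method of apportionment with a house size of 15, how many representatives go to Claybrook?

6

Standard divisor 156797/15 ≈ 10453.133; standard quotas: Pinehurst 4.377, Ashgrove 4.631, Claybrook 5.992.
Rounding down gives 4, 4, 5 = 13 seats, so the divisor must be adjusted.
With modified divisor 9400: modified quotas Pinehurst 4.867, Ashgrove 5.150, Claybrook 6.663.
Rounding down: Pinehurst 4, Ashgrove 5, Claybrook 6 (total 15).
Claybrook receives 6.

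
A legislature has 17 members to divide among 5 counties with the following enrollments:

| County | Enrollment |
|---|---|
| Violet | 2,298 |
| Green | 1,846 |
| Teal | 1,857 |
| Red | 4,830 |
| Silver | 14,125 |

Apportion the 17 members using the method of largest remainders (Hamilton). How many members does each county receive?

Total 24956; standard divisor 24956/17 = 1468.
Standard quotas: Violet 1.5654, Green 1.2575, Teal 1.2650, Red 3.2902, Silver 9.6219.
Lower quotas: Violet 1, Green 1, Teal 1, Red 3, Silver 9 (sum 15, leaving 2 seats).
Remainders in descending order: Silver 0.6219, Violet 0.5654, Red 0.2902, Teal 0.2650, Green 0.2575.
Largest remainders: Silver, Violet receive the extra seats.

Violet 2, Green 1, Teal 1, Red 3, Silver 10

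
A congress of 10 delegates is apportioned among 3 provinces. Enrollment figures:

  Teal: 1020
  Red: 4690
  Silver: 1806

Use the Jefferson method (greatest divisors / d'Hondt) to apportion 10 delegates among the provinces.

Teal 1; Red 7; Silver 2

Standard divisor 7516/10 ≈ 751.6; standard quotas: Teal 1.357, Red 6.240, Silver 2.403.
Rounding down gives 1, 6, 2 = 9 seats, so the divisor must be adjusted.
With modified divisor 640: modified quotas Teal 1.594, Red 7.328, Silver 2.822.
Rounding down: Teal 1, Red 7, Silver 2 (total 10).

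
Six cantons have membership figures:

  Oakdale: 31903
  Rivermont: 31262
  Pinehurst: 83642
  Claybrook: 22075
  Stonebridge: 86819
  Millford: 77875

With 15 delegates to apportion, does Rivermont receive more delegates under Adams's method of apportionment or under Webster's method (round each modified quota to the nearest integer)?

Adams

Adams: Oakdale 2, Rivermont 2, Pinehurst 3, Claybrook 1, Stonebridge 4, Millford 3.
Webster: Oakdale 1, Rivermont 1, Pinehurst 4, Claybrook 1, Stonebridge 4, Millford 4.
Rivermont gets 2 under Adams and 1 under Webster.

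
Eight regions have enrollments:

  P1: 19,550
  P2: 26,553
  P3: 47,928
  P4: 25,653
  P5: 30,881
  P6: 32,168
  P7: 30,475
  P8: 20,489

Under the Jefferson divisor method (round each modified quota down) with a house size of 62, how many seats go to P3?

13

Standard divisor 233697/62 ≈ 3769.306; standard quotas: P1 5.187, P2 7.045, P3 12.715, P4 6.806, P5 8.193, P6 8.534, P7 8.085, P8 5.436.
Rounding down gives 5, 7, 12, 6, 8, 8, 8, 5 = 59 seats, so the divisor must be adjusted.
With modified divisor 3500: modified quotas P1 5.586, P2 7.587, P3 13.694, P4 7.329, P5 8.823, P6 9.191, P7 8.707, P8 5.854.
Rounding down: P1 5, P2 7, P3 13, P4 7, P5 8, P6 9, P7 8, P8 5 (total 62).
P3 receives 13.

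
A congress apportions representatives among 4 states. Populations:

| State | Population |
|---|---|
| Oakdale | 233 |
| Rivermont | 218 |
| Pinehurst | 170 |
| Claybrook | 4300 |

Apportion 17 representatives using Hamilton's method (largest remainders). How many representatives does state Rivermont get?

1

The standard divisor is 4921/17 ≈ 289.471.
Standard quotas: Oakdale 0.805, Rivermont 0.753, Pinehurst 0.587, Claybrook 14.855.
Lower quotas: Oakdale 0, Rivermont 0, Pinehurst 0, Claybrook 14 (sum 14, leaving 3 seats).
Remainders in descending order: Claybrook 0.855, Oakdale 0.805, Rivermont 0.753, Pinehurst 0.587.
The surplus seats go to Claybrook, Oakdale, Rivermont.
Rivermont receives 1.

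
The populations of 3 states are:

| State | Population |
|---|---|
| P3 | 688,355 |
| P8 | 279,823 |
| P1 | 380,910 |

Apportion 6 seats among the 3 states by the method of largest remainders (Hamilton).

The standard divisor is 1349088/6 = 224848.
Standard quotas: P3 3.0614, P8 1.2445, P1 1.6941.
Lower quotas: P3 3, P8 1, P1 1 (sum 5, leaving 1 seat).
Remainders in descending order: P1 0.6941, P8 0.2445, P3 0.0614.
Largest remainder: P1 receives the extra seat.

P3=3, P8=1, P1=2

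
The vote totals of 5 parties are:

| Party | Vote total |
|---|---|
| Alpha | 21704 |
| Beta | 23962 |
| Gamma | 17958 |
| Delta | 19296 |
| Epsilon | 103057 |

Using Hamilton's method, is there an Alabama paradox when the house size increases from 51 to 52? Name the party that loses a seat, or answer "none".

At 51 seats: Alpha 6, Beta 7, Gamma 5, Delta 5, Epsilon 28.
At 52 seats: Alpha 6, Beta 7, Gamma 5, Delta 5, Epsilon 29.
No party's allocation decreased.

none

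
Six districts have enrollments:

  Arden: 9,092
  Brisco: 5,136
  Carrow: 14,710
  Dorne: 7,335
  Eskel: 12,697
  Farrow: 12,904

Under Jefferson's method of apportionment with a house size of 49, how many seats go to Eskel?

Standard divisor 61874/49 ≈ 1262.735; standard quotas: Arden 7.200, Brisco 4.067, Carrow 11.649, Dorne 5.809, Eskel 10.055, Farrow 10.219.
Rounding down gives 7, 4, 11, 5, 10, 10 = 47 seats, so the divisor must be adjusted.
With modified divisor 1200: modified quotas Arden 7.577, Brisco 4.280, Carrow 12.258, Dorne 6.112, Eskel 10.581, Farrow 10.753.
Rounding down: Arden 7, Brisco 4, Carrow 12, Dorne 6, Eskel 10, Farrow 10 (total 49).
Eskel receives 10.

10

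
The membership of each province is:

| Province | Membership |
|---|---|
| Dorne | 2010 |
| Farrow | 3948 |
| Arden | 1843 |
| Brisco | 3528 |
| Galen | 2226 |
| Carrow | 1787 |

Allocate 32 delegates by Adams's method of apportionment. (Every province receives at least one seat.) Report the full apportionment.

Standard divisor 15342/32 ≈ 479.438; standard quotas: Dorne 4.192, Farrow 8.235, Arden 3.844, Brisco 7.359, Galen 4.643, Carrow 3.727.
Rounding up gives 5, 9, 4, 8, 5, 4 = 35 seats, so the divisor must be adjusted.
With modified divisor 530: modified quotas Dorne 3.792, Farrow 7.449, Arden 3.477, Brisco 6.657, Galen 4.200, Carrow 3.372.
Rounding up: Dorne 4, Farrow 8, Arden 4, Brisco 7, Galen 5, Carrow 4 (total 32).

Dorne=4; Farrow=8; Arden=4; Brisco=7; Galen=5; Carrow=4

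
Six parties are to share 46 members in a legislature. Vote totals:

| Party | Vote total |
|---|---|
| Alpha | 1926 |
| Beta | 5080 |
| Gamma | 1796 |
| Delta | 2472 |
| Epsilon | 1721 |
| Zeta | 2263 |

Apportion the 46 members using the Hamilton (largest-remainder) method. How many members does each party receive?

Total 15258; standard divisor 15258/46 ≈ 331.696.
Standard quotas: Alpha 5.8065, Beta 15.3152, Gamma 5.4146, Delta 7.4526, Epsilon 5.1885, Zeta 6.8225.
Lower quotas: Alpha 5, Beta 15, Gamma 5, Delta 7, Epsilon 5, Zeta 6 (sum 43, leaving 3 seats).
Remainders in descending order: Zeta 0.8225, Alpha 0.8065, Delta 0.4526, Gamma 0.4146, Beta 0.3152, Epsilon 0.1885.
Largest remainders: Zeta, Alpha, Delta receive the extra seats.

Alpha 6; Beta 15; Gamma 5; Delta 8; Epsilon 5; Zeta 7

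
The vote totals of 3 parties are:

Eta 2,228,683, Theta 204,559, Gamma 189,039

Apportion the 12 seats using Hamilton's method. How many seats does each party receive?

Total 2622281; standard divisor 2622281/12 ≈ 218523.417.
Standard quotas: Eta 10.1988, Theta 0.9361, Gamma 0.8651.
Lower quotas: Eta 10, Theta 0, Gamma 0 (sum 10, leaving 2 seats).
Remainders in descending order: Theta 0.9361, Gamma 0.8651, Eta 0.1988.
The surplus seats go to Theta, Gamma.

Eta: 10; Theta: 1; Gamma: 1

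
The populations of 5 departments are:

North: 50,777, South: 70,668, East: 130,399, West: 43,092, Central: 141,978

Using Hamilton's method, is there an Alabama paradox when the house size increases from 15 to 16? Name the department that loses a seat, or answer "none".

West

At 15 seats: North 2, South 2, East 4, West 2, Central 5.
At 16 seats: North 2, South 3, East 5, West 1, Central 5.
West drops from 2 to 1.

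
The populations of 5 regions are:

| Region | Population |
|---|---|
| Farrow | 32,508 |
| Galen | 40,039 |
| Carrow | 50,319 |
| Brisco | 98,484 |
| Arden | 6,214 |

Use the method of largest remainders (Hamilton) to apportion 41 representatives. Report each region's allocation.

Total 227564; standard divisor 227564/41 ≈ 5550.341.
Standard quotas: Farrow 5.8569, Galen 7.2138, Carrow 9.0659, Brisco 17.7438, Arden 1.1196.
Lower quotas: Farrow 5, Galen 7, Carrow 9, Brisco 17, Arden 1 (sum 39, leaving 2 seats).
Remainders in descending order: Farrow 0.8569, Brisco 0.7438, Galen 0.2138, Arden 0.1196, Carrow 0.0659.
Largest remainders: Farrow, Brisco receive the extra seats.

Farrow 6, Galen 7, Carrow 9, Brisco 18, Arden 1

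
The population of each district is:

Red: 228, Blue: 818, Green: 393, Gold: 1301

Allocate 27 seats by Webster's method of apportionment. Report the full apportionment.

Red: 2, Blue: 8, Green: 4, Gold: 13

Standard divisor 2740/27 ≈ 101.481; standard quotas: Red 2.247, Blue 8.061, Green 3.873, Gold 12.820.
Rounding to the nearest integer gives Red 2, Blue 8, Green 4, Gold 13 — total 27, matching the house size, so no adjustment is needed.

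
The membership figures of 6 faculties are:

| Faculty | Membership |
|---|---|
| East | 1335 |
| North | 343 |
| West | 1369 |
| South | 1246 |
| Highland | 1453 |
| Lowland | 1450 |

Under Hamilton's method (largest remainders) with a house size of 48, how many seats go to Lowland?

Standard divisor: 7196 ÷ 48 ≈ 149.917.
Standard quotas: East 8.905, North 2.288, West 9.132, South 8.311, Highland 9.692, Lowland 9.672.
Lower quotas: East 8, North 2, West 9, South 8, Highland 9, Lowland 9 (sum 45, leaving 3 seats).
Remainders in descending order: East 0.905, Highland 0.692, Lowland 0.672, South 0.311, North 0.288, West 0.132.
Largest remainders: East, Highland, Lowland receive the extra seats.
Lowland receives 10.

10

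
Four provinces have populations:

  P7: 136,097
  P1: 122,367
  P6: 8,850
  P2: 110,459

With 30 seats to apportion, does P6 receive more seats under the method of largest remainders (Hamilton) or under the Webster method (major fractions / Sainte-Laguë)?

Webster

Hamilton: P7 11, P1 10, P6 0, P2 9.
Webster: P7 11, P1 9, P6 1, P2 9.
P6 gets 0 under Hamilton and 1 under Webster.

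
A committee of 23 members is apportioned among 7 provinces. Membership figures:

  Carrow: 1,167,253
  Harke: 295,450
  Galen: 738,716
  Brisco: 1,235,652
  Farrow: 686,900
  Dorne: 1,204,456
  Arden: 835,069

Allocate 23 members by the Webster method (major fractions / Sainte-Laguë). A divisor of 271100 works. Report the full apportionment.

With modified divisor 271100: modified quotas Carrow 4.306, Harke 1.090, Galen 2.725, Brisco 4.558, Farrow 2.534, Dorne 4.443, Arden 3.080.
Rounding to the nearest integer: Carrow 4, Harke 1, Galen 3, Brisco 5, Farrow 3, Dorne 4, Arden 3 (total 23).

Carrow=4, Harke=1, Galen=3, Brisco=5, Farrow=3, Dorne=4, Arden=3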